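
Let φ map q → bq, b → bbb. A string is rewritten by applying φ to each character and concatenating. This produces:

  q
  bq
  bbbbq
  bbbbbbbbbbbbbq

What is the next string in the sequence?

Rewriting the 14 symbols of bbbbbbbbbbbbbq one by one yields bbb bbb bbb bbb bbb bbb bbb bbb bbb bbb bbb bbb bbb bq; concatenated:

bbbbbbbbbbbbbbbbbbbbbbbbbbbbbbbbbbbbbbbbq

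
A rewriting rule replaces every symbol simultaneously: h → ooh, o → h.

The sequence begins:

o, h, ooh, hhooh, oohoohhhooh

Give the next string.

Apply φ to oohoohhhooh symbol by symbol: o→h, o→h, h→ooh, o→h, o→h, h→ooh, h→ooh, h→ooh, o→h, o→h, h→ooh; joined: h h ooh h h ooh ooh ooh h h ooh.

hhoohhhoohoohoohhhooh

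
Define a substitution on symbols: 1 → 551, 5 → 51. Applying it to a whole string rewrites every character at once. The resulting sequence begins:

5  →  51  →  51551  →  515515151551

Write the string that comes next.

Rewriting each symbol of 515515151551: 5→51, 1→551, 5→51, 5→51, 1→551, 5→51, 1→551, 5→51, 1→551, 5→51, 5→51, 1→551, which concatenates to 51 551 51 51 551 51 551 51 551 51 51 551.

51551515155151551515515151551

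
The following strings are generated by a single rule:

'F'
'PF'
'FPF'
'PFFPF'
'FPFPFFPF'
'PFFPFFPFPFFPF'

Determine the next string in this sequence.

Each term (from the third on) is the two preceding terms concatenated in order: term 3 = F·PF = FPF.
The next term joins FPFPFFPF and PFFPFFPFPFFPF.

FPFPFFPFPFFPFFPFPFFPF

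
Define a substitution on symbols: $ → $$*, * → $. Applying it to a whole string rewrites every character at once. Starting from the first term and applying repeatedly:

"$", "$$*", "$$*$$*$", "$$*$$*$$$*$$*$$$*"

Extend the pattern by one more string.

$$*$$*$$$*$$*$$$*$$*$$*$$$*$$*$$$*$$*$$*$

Applying the rule to each of the 17 symbols of $$*$$*$$$*$$*$$$* gives the pieces $$* $$* $ $$* $$* $ $$* $$* $$* $ $$* $$* $ $$* $$* $$* $, which concatenate to the answer.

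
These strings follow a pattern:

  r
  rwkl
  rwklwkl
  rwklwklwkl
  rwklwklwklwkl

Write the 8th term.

Every step adds wkl to the end: s(k+1) = s(k)·wkl.
From rwklwklwklwkl, 3 further steps: rwklwklwklwkl → rwklwklwklwklwkl → rwklwklwklwklwklwkl → (answer).

rwklwklwklwklwklwklwkl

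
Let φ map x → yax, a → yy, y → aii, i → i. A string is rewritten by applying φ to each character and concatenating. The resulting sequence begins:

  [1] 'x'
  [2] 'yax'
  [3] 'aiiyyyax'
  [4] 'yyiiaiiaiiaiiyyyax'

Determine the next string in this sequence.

aiiaiiiiyyiiyyiiyyiiaiiaiiaiiyyyax

Applying the rule to each of the 18 symbols of yyiiaiiaiiaiiyyyax gives the pieces aii aii i i yy i i yy i i yy i i aii aii aii yy yax, which concatenate to the answer.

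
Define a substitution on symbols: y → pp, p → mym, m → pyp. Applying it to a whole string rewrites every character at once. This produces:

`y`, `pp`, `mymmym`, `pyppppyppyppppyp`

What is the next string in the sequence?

Applying the rule to each of the 16 symbols of pyppppyppyppppyp gives the pieces mym pp mym mym mym mym pp mym mym pp mym mym mym mym pp mym, which concatenate to the answer.

mymppmymmymmymmymppmymmymppmymmymmymmymppmym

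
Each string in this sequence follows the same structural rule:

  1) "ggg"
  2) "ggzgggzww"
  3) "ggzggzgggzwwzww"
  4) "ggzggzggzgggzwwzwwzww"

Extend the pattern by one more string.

Every step adds ggz to the front and zww to the end of the previous string.
So the next term is ggz·ggzggzggzgggzwwzwwzww·zww.

ggzggzggzggzgggzwwzwwzwwzww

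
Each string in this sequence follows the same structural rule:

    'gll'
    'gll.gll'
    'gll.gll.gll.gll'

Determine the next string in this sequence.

gll.gll.gll.gll.gll.gll.gll.gll

Each string is two copies of the previous one joined by '.'.
So the next term is two copies of gll.gll.gll.gll with '.' between the halves.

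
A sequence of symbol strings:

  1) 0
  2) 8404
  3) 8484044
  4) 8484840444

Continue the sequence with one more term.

Every step adds 84 to the front and 4 to the end of the previous string.
So the next term is 84·8484840444·4.

8484848404444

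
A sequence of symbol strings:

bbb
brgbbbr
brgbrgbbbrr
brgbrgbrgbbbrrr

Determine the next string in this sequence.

s(k+1) = brg·s(k)·r, so each term gains brg as a prefix and r as a suffix.
So the next term is brg·brgbrgbrgbbbrrr·r.

brgbrgbrgbrgbbbrrrr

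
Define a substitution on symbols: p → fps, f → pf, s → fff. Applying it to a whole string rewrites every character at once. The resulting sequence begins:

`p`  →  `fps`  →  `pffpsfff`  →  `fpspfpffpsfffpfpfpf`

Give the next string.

pffpsffffpspffpspfpffpsfffpfpfpffpspffpspffpspf

Applying the rule to each of the 19 symbols of fpspfpffpsfffpfpfpf gives the pieces pf fps fff fps pf fps pf pf fps fff pf pf pf fps pf fps pf fps pf, which concatenate to the answer.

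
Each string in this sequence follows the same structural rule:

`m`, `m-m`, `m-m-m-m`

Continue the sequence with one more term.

m-m-m-m-m-m-m-m

Every step duplicates the string with '-' between the halves.
One more doubling of m-m-m-m gives the answer.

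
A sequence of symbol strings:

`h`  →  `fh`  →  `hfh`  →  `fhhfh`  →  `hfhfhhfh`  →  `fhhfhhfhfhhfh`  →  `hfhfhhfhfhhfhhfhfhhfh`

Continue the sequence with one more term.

Each term (from the third on) is the two preceding terms concatenated in order: term 3 = h·fh = hfh.
The next term joins fhhfhhfhfhhfh and hfhfhhfhfhhfhhfhfhhfh.

fhhfhhfhfhhfhhfhfhhfhfhhfhhfhfhhfh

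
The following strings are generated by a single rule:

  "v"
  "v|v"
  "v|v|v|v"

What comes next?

Every step duplicates the string with '|' between the halves.
So the next term is two copies of v|v|v|v with '|' between the halves.

v|v|v|v|v|v|v|v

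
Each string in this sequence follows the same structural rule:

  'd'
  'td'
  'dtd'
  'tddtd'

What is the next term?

From term 3 onward, concatenate the second-to-last term with the last: d·td = dtd, td·dtd = tddtd, …
The next term joins dtd and tddtd.

dtdtddtd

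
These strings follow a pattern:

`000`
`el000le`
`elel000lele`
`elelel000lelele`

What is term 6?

elelelelel000lelelelele

s(k+1) = el·s(k)·le, so each term gains el as a prefix and le as a suffix.
From elelel000lelele, 2 further steps: elelel000lelele → elelelel000lelelele → (answer).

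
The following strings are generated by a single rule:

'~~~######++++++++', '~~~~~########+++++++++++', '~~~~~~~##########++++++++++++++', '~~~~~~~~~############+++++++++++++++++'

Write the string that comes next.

Each string has the form ~^{2n-1} #^{2n+2} +^{3n+2}, where the shown terms are n = 2, 3, 4, 5.
Setting n = 6 gives 11, 14, 20 characters in each block.

~~~~~~~~~~~##############++++++++++++++++++++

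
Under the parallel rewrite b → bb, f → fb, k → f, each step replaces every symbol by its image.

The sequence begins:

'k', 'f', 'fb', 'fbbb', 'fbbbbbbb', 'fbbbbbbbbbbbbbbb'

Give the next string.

Rewriting the 16 symbols of fbbbbbbbbbbbbbbb one by one yields fb bb bb bb bb bb bb bb bb bb bb bb bb bb bb bb; concatenated:

fbbbbbbbbbbbbbbbbbbbbbbbbbbbbbbb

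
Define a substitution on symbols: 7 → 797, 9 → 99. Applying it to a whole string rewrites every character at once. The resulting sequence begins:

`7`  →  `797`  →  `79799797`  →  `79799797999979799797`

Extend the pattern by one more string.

Replace each of the 20 characters of 79799797999979799797 in place — 797 99 797 99 99 797 99 797 99 99 99 99 797 99 797 99 99 797 99 797 — and concatenate.

797997979999797997979999999979799797999979799797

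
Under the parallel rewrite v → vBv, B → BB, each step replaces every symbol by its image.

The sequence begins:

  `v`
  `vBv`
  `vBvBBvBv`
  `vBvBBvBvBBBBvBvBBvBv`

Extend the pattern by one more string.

vBvBBvBvBBBBvBvBBvBvBBBBBBBBvBvBBvBvBBBBvBvBBvBv

Replace each of the 20 characters of vBvBBvBvBBBBvBvBBvBv in place — vBv BB vBv BB BB vBv BB vBv BB BB BB BB vBv BB vBv BB BB vBv BB vBv — and concatenate.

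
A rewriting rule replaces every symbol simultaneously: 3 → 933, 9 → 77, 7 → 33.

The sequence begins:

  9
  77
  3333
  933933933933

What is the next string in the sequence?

77933933779339337793393377933933

Rewriting each symbol of 933933933933: 9→77, 3→933, 3→933, 9→77, 3→933, 3→933, 9→77, 3→933, 3→933, 9→77, 3→933, 3→933, which concatenates to 77 933 933 77 933 933 77 933 933 77 933 933.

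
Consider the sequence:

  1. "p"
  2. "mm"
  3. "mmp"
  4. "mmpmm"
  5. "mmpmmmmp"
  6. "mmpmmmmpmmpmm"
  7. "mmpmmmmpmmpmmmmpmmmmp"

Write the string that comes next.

Each term (from the third on) is the previous term followed by the one before it: term 3 = mm·p = mmp.
So term 8 is mmpmmmmpmmpmmmmpmmmmp·mmpmmmmpmmpmm.

mmpmmmmpmmpmmmmpmmmmpmmpmmmmpmmpmm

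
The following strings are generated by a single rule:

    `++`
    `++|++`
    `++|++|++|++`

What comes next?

Each string is two copies of the previous one joined by '|'.
So the next term is two copies of ++|++|++|++ with '|' between the halves.

++|++|++|++|++|++|++|++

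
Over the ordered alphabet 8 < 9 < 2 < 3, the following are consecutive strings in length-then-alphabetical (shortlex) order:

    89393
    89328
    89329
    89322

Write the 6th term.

Advancing 2 positions from 89322 through 89322 → 89323 reaches term 6.

89338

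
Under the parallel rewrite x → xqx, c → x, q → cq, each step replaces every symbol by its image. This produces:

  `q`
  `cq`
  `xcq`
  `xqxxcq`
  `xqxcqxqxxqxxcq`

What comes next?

xqxcqxqxxcqxqxcqxqxxqxcqxqxxqxxcq

Applying the rule to each of the 14 symbols of xqxcqxqxxqxxcq gives the pieces xqx cq xqx x cq xqx cq xqx xqx cq xqx xqx x cq, which concatenate to the answer.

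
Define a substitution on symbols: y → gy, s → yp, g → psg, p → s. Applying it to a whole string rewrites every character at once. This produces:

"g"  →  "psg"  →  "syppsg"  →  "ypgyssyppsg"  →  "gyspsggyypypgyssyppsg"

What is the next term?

Replace each of the 21 characters of gyspsggyypypgyssyppsg in place — psg gy yp s yp psg psg gy gy s gy s psg gy yp yp gy s s yp psg — and concatenate.

psggyypsyppsgpsggygysgyspsggyypypgyssyppsg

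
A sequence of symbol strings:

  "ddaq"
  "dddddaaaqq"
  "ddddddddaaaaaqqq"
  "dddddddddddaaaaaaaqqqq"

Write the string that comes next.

ddddddddddddddaaaaaaaaaqqqqq

Reading off run lengths: d runs 2, 5, 8, 11; a runs 1, 3, 5, 7; q runs 1, 2, 3, 4 — each is linear in n (n = 1, 2, …).
Setting n = 5 gives 14, 9, 5 characters in each block.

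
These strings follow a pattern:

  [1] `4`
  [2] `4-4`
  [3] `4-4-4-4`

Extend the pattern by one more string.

Every step duplicates the string with '-' between the halves.
One more doubling of 4-4-4-4 gives the answer.

4-4-4-4-4-4-4-4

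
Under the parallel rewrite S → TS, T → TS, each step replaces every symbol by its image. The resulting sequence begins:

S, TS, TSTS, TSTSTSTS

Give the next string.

TSTSTSTSTSTSTSTS

Rewriting each symbol of TSTSTSTS: T→TS, S→TS, T→TS, S→TS, T→TS, S→TS, T→TS, S→TS, which concatenates to TS TS TS TS TS TS TS TS.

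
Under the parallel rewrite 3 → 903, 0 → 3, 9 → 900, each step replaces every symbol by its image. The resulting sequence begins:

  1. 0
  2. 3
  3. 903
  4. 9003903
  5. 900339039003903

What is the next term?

900339039039003903900339039003903

φ(900339039003903) expands symbol-by-symbol to 900 3 3 903 903 900 3 903 900 3 3 903 900 3 903; joining the 15 pieces gives the next term.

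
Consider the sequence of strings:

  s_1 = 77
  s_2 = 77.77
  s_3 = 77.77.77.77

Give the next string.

s(k+1) = s(k)·.·s(k) — each term doubles the last with '.' between the halves.
So the next term is two copies of 77.77.77.77 with '.' between the halves.

77.77.77.77.77.77.77.77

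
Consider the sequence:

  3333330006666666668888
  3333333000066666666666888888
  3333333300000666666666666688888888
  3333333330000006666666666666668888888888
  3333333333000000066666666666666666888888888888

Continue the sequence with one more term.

3333333333300000000666666666666666666688888888888888

Term n consists of n+3 3's, followed by n 0's, followed by 2n+3 6's, followed by 2n-2 8's, where the shown terms are n = 3, 4, 5, 6, 7.
At n = 8 the blocks have lengths 11, 8, 19, 14.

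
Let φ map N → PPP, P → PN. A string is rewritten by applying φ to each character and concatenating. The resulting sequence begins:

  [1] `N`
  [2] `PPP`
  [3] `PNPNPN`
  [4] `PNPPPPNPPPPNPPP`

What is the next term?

PNPPPPNPNPNPNPPPPNPNPNPNPPPPNPNPN

Replace each of the 15 characters of PNPPPPNPPPPNPPP in place — PN PPP PN PN PN PN PPP PN PN PN PN PPP PN PN PN — and concatenate.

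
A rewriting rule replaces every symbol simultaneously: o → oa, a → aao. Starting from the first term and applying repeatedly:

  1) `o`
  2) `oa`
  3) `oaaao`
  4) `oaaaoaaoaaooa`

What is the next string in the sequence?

Applying the rule to each of the 13 symbols of oaaaoaaoaaooa gives the pieces oa aao aao aao oa aao aao oa aao aao oa oa aao, which concatenate to the answer.

oaaaoaaoaaooaaaoaaooaaaoaaooaoaaao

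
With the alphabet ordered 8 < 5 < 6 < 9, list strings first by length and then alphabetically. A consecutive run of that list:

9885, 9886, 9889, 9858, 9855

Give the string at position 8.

Advancing 3 positions from 9855 through 9855 → 9856 → 9859 reaches term 8.

9868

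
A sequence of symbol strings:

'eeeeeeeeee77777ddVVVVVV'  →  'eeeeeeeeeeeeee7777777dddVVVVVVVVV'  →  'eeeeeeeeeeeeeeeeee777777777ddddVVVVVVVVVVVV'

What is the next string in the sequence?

The n-th term is 4n+2 e's then 2n+1 7's then n d's then 3n V's, where the shown terms are n = 2, 3, 4.
At n = 5 the blocks have lengths 22, 11, 5, 15.

eeeeeeeeeeeeeeeeeeeeee77777777777dddddVVVVVVVVVVVVVVV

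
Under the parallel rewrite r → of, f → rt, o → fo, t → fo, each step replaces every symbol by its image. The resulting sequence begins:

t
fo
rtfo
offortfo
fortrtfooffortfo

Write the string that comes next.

Replace each of the 16 characters of fortrtfooffortfo in place — rt fo of fo of fo rt fo fo rt rt fo of fo rt fo — and concatenate.

rtfooffooffortfofortrtfooffortfo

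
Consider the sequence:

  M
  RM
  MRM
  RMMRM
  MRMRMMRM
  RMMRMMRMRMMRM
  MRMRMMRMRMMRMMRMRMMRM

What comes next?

This is a Fibonacci-style word recurrence s(k) = s(k−2)·s(k−1): e.g. M·RM = MRM.
So term 8 is RMMRMMRMRMMRM·MRMRMMRMRMMRMMRMRMMRM.

RMMRMMRMRMMRMMRMRMMRMRMMRMMRMRMMRM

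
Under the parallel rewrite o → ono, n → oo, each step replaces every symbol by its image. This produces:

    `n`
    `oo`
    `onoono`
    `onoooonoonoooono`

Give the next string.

Replace each of the 16 characters of onoooonoonoooono in place — ono oo ono ono ono ono oo ono ono oo ono ono ono ono oo ono — and concatenate.

onoooonoonoonoonoooonoonoooonoonoonoonoooono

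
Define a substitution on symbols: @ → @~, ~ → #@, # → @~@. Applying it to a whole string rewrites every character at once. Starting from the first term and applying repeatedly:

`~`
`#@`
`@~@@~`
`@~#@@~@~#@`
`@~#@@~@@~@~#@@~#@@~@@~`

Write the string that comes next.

Rewriting the 22 symbols of @~#@@~@@~@~#@@~#@@~@@~ one by one yields @~ #@ @~@ @~ @~ #@ @~ @~ #@ @~ #@ @~@ @~ @~ #@ @~@ @~ @~ #@ @~ @~ #@; concatenated:

@~#@@~@@~@~#@@~@~#@@~#@@~@@~@~#@@~@@~@~#@@~@~#@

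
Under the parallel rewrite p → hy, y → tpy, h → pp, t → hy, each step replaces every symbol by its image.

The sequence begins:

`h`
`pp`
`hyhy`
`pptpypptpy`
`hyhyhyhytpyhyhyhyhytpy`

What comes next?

pptpypptpypptpypptpyhyhytpypptpypptpypptpypptpyhyhytpy

φ(hyhyhyhytpyhyhyhyhytpy) expands symbol-by-symbol to pp tpy pp tpy pp tpy pp tpy hy hy tpy pp tpy pp tpy pp tpy pp tpy hy hy tpy; joining the 22 pieces gives the next term.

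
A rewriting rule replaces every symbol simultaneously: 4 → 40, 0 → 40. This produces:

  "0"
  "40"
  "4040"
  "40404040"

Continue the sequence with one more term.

4040404040404040

Expanding 40404040: 4→40, 0→40, 4→40, 0→40, 4→40, 0→40, 4→40, 0→40. Concatenated: 40 40 40 40 40 40 40 40.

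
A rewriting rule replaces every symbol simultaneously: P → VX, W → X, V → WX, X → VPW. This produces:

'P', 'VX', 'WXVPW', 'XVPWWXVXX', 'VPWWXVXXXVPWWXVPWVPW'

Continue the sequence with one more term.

Rewriting the 20 symbols of VPWWXVXXXVPWWXVPWVPW one by one yields WX VX X X VPW WX VPW VPW VPW WX VX X X VPW WX VX X WX VX X; concatenated:

WXVXXXVPWWXVPWVPWVPWWXVXXXVPWWXVXXWXVXX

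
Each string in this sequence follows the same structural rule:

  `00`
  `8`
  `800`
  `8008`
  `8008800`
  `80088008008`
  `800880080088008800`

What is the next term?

This is a Fibonacci-style word recurrence s(k) = s(k−1)·s(k−2): e.g. 8·00 = 800.
Continuing: 800880080088008800 · 80088008008 gives term 8.

80088008008800880080088008008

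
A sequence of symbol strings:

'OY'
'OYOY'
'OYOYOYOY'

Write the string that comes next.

Each string is two copies of the previous one concatenated.
Doubling OYOYOYOY:

OYOYOYOYOYOYOYOY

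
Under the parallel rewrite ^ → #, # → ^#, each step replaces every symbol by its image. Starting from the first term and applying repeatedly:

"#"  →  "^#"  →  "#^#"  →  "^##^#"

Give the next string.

#^#^##^#

Apply φ to ^##^# symbol by symbol: ^→#, #→^#, #→^#, ^→#, #→^#; joined: # ^# ^# # ^#.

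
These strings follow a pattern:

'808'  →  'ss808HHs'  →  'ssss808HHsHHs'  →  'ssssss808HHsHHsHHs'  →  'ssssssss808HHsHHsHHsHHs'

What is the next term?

Every step adds ss to the front and HHs to the end of the previous string.
One more step from ssssssss808HHsHHsHHsHHs gives the answer.

ssssssssss808HHsHHsHHsHHsHHs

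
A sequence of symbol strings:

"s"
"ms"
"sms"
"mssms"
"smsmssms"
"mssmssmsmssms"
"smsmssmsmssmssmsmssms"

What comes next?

mssmssmsmssmssmsmssmsmssmssmsmssms

This is a Fibonacci-style word recurrence s(k) = s(k−2)·s(k−1): e.g. s·ms = sms.
So term 8 is mssmssmsmssms·smsmssmsmssmssmsmssms.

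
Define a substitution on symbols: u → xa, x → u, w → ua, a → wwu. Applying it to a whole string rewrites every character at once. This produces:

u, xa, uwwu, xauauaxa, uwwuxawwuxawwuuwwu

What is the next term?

xauauaxauwwuuauaxauwwuuauaxaxauauaxa

φ(uwwuxawwuxawwuuwwu) expands symbol-by-symbol to xa ua ua xa u wwu ua ua xa u wwu ua ua xa xa ua ua xa; joining the 18 pieces gives the next term.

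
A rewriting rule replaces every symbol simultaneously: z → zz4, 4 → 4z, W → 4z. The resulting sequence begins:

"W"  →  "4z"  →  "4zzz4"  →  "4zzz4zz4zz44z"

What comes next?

Rewriting the 13 symbols of 4zzz4zz4zz44z one by one yields 4z zz4 zz4 zz4 4z zz4 zz4 4z zz4 zz4 4z 4z zz4; concatenated:

4zzz4zz4zz44zzz4zz44zzz4zz44z4zzz4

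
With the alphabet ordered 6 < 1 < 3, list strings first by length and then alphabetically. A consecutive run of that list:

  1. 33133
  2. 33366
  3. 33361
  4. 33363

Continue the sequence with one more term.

Treat 33363 as a base-3 numeral over the given alphabet and add one, carrying through any trailing 3's.

33316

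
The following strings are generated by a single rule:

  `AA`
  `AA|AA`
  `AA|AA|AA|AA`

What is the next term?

AA|AA|AA|AA|AA|AA|AA|AA

s(k+1) = s(k)·|·s(k) — each term doubles the last with '|' between the halves.
One more doubling of AA|AA|AA|AA gives the answer.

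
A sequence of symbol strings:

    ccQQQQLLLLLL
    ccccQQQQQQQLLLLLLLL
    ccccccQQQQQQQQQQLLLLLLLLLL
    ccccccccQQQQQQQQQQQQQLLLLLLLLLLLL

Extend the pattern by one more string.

Reading off run lengths: c runs 2, 4, 6, 8; Q runs 4, 7, 10, 13; L runs 6, 8, 10, 12 — each is linear in n, where the shown terms are n = 2, 3, 4, 5.
Setting n = 6 gives 10, 16, 14 characters in each block.

ccccccccccQQQQQQQQQQQQQQQQLLLLLLLLLLLLLL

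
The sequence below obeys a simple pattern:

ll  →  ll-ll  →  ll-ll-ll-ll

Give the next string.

Each string is two copies of the previous one joined by '-'.
So the next term is two copies of ll-ll-ll-ll with '-' between the halves.

ll-ll-ll-ll-ll-ll-ll-ll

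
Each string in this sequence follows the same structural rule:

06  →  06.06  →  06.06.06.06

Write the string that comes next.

Each string is two copies of the previous one joined by '.'.
One more doubling of 06.06.06.06 gives the answer.

06.06.06.06.06.06.06.06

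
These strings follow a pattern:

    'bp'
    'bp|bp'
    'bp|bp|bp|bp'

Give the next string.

bp|bp|bp|bp|bp|bp|bp|bp

s(k+1) = s(k)·|·s(k) — each term doubles the last with '|' between the halves.
One more doubling of bp|bp|bp|bp gives the answer.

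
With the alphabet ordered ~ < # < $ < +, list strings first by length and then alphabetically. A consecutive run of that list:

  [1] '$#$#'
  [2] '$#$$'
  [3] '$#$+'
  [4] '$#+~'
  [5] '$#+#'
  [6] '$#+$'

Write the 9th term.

Continuing the enumeration 3 steps past $#+$: $#+$ → $#++ → $$~~ → (answer).

$$~#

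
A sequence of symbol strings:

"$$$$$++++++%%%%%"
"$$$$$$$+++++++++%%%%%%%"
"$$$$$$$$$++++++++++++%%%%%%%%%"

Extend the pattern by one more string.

$$$$$$$$$$$+++++++++++++++%%%%%%%%%%%

The n-th term is 2n+1 $'s then 3n +'s then 2n+1 %'s, where the shown terms are n = 2, 3, 4.
Setting n = 5 gives 11, 15, 11 characters in each block.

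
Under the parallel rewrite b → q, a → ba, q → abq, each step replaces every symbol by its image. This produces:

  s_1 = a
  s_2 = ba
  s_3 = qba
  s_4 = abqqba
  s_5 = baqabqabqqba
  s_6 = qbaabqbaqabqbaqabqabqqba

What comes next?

Replace each of the 24 characters of qbaabqbaqabqbaqabqabqqba in place — abq q ba ba q abq q ba abq ba q abq q ba abq ba q abq ba q abq abq q ba — and concatenate.

abqqbabaqabqqbaabqbaqabqqbaabqbaqabqbaqabqabqqba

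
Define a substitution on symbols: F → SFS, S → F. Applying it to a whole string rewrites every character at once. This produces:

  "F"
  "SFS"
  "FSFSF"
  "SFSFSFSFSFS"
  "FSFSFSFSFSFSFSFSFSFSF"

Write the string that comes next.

SFSFSFSFSFSFSFSFSFSFSFSFSFSFSFSFSFSFSFSFSFS

φ(FSFSFSFSFSFSFSFSFSFSF) expands symbol-by-symbol to SFS F SFS F SFS F SFS F SFS F SFS F SFS F SFS F SFS F SFS F SFS; joining the 21 pieces gives the next term.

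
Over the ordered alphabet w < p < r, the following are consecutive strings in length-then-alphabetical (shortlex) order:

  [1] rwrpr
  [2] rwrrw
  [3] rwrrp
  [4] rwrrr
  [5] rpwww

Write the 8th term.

rpwpw

Advancing 3 positions from rpwww through rpwww → rpwwp → rpwwr reaches term 8.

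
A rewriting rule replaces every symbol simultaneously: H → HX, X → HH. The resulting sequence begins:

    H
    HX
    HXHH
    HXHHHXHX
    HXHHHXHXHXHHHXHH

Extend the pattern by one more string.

HXHHHXHXHXHHHXHHHXHHHXHXHXHHHXHX

Replace each of the 16 characters of HXHHHXHXHXHHHXHH in place — HX HH HX HX HX HH HX HH HX HH HX HX HX HH HX HX — and concatenate.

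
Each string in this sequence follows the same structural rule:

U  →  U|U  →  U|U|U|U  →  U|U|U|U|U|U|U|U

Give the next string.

s(k+1) = s(k)·|·s(k) — each term doubles the last with '|' between the halves.
Doubling U|U|U|U|U|U|U|U with '|' between the halves:

U|U|U|U|U|U|U|U|U|U|U|U|U|U|U|U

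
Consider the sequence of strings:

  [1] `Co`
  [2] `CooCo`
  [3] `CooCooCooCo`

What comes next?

Every step duplicates the string with 'o' between the halves.
One more doubling of CooCooCooCo gives the answer.

CooCooCooCooCooCooCooCo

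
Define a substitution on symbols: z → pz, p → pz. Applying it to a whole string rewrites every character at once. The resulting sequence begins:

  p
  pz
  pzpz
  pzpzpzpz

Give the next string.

pzpzpzpzpzpzpzpz

Apply φ to pzpzpzpz symbol by symbol: p→pz, z→pz, p→pz, z→pz, p→pz, z→pz, p→pz, z→pz; joined: pz pz pz pz pz pz pz pz.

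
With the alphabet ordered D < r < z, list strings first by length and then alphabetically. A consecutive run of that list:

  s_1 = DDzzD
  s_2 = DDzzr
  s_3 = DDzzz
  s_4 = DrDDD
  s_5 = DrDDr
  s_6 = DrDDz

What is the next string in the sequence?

The successor of DrDDz increments the rightmost position that isn't already z and resets every position after it to D.

DrDrD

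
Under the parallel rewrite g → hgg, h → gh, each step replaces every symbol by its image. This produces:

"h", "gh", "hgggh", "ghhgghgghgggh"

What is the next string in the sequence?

hggghghhgghggghhgghggghhgghgghgggh

Replace each of the 13 characters of ghhgghgghgggh in place — hgg gh gh hgg hgg gh hgg hgg gh hgg hgg hgg gh — and concatenate.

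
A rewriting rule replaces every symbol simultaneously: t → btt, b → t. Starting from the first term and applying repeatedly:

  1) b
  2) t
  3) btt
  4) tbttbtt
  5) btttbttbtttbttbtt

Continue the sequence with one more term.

tbttbttbtttbttbtttbttbttbtttbttbtttbttbtt

φ(btttbttbtttbttbtt) expands symbol-by-symbol to t btt btt btt t btt btt t btt btt btt t btt btt t btt btt; joining the 17 pieces gives the next term.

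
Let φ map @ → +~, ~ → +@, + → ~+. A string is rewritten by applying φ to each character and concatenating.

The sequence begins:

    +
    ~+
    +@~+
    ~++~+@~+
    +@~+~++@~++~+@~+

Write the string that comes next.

Rewriting the 16 symbols of +@~+~++@~++~+@~+ one by one yields ~+ +~ +@ ~+ +@ ~+ ~+ +~ +@ ~+ ~+ +@ ~+ +~ +@ ~+; concatenated:

~++~+@~++@~+~++~+@~+~++@~++~+@~+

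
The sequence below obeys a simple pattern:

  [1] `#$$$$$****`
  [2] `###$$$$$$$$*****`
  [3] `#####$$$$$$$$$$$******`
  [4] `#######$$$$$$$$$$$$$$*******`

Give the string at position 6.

Each string has the form #^{2n-1} $^{3n+2} *^{n+3} (n = 1, 2, …).
For term 6, n = 6, so the run lengths are 11, 20, 9.

###########$$$$$$$$$$$$$$$$$$$$*********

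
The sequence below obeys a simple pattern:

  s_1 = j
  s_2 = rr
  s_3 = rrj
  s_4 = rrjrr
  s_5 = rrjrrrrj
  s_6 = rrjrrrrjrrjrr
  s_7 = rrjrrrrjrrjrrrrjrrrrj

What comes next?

This is a Fibonacci-style word recurrence s(k) = s(k−1)·s(k−2): e.g. rr·j = rrj.
The next term joins rrjrrrrjrrjrrrrjrrrrj and rrjrrrrjrrjrr.

rrjrrrrjrrjrrrrjrrrrjrrjrrrrjrrjrr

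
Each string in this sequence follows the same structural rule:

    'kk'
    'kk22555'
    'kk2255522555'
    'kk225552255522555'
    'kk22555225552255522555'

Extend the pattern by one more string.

kk2255522555225552255522555

The strings grow by a fixed suffix 22555 each time.
So the next term is kk22555225552255522555·22555.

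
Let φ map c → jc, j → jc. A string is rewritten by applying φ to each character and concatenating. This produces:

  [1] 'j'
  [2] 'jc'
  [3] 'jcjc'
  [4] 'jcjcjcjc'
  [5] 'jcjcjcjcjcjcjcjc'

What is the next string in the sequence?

jcjcjcjcjcjcjcjcjcjcjcjcjcjcjcjc

Applying the rule to each of the 16 symbols of jcjcjcjcjcjcjcjc gives the pieces jc jc jc jc jc jc jc jc jc jc jc jc jc jc jc jc, which concatenate to the answer.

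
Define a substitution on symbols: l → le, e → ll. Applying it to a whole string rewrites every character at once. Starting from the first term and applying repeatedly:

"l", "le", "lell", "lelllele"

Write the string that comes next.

Apply φ to lelllele symbol by symbol: l→le, e→ll, l→le, l→le, l→le, e→ll, l→le, e→ll; joined: le ll le le le ll le ll.

lelllelelelllell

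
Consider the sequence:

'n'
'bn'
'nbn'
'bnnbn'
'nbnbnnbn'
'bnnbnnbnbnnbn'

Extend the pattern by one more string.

From term 3 onward, concatenate the second-to-last term with the last: n·bn = nbn, bn·nbn = bnnbn, …
So term 7 is nbnbnnbn·bnnbnnbnbnnbn.

nbnbnnbnbnnbnnbnbnnbn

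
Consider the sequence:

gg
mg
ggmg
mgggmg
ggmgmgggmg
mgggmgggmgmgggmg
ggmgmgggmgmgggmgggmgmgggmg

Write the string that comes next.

This is a Fibonacci-style word recurrence s(k) = s(k−2)·s(k−1): e.g. gg·mg = ggmg.
Continuing: mgggmgggmgmgggmg · ggmgmgggmgmgggmgggmgmgggmg gives term 8.

mgggmgggmgmgggmgggmgmgggmgmgggmgggmgmgggmg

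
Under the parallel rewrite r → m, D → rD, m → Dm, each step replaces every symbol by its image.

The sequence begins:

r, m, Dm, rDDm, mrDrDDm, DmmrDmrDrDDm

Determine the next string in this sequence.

Rewriting each symbol of DmmrDmrDrDDm: D→rD, m→Dm, m→Dm, r→m, D→rD, m→Dm, r→m, D→rD, r→m, D→rD, D→rD, m→Dm, which concatenates to rD Dm Dm m rD Dm m rD m rD rD Dm.

rDDmDmmrDDmmrDmrDrDDm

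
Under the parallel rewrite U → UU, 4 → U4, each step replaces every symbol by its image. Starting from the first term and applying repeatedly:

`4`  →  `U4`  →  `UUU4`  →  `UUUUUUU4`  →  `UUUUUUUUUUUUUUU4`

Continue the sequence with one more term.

φ(UUUUUUUUUUUUUUU4) expands symbol-by-symbol to UU UU UU UU UU UU UU UU UU UU UU UU UU UU UU U4; joining the 16 pieces gives the next term.

UUUUUUUUUUUUUUUUUUUUUUUUUUUUUUU4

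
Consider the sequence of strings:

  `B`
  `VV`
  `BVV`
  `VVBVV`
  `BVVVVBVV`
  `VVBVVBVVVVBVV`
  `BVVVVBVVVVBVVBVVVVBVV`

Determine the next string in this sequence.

VVBVVBVVVVBVVBVVVVBVVVVBVVBVVVVBVV

Each term (from the third on) is the two preceding terms concatenated in order: term 3 = B·VV = BVV.
Continuing: VVBVVBVVVVBVV · BVVVVBVVVVBVVBVVVVBVV gives term 8.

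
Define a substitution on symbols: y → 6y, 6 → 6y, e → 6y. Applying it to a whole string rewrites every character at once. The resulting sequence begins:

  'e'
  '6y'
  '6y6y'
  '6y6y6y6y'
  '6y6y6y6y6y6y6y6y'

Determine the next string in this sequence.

Rewriting the 16 symbols of 6y6y6y6y6y6y6y6y one by one yields 6y 6y 6y 6y 6y 6y 6y 6y 6y 6y 6y 6y 6y 6y 6y 6y; concatenated:

6y6y6y6y6y6y6y6y6y6y6y6y6y6y6y6y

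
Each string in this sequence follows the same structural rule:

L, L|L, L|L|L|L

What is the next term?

Each string is two copies of the previous one joined by '|'.
One more doubling of L|L|L|L gives the answer.

L|L|L|L|L|L|L|L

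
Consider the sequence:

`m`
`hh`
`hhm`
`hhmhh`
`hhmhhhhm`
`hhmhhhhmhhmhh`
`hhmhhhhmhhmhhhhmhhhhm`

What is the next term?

This is a Fibonacci-style word recurrence s(k) = s(k−1)·s(k−2): e.g. hh·m = hhm.
The next term joins hhmhhhhmhhmhhhhmhhhhm and hhmhhhhmhhmhh.

hhmhhhhmhhmhhhhmhhhhmhhmhhhhmhhmhh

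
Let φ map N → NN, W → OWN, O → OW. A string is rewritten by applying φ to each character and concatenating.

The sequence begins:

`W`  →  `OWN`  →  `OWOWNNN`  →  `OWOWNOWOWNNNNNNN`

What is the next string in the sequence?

φ(OWOWNOWOWNNNNNNN) expands symbol-by-symbol to OW OWN OW OWN NN OW OWN OW OWN NN NN NN NN NN NN NN; joining the 16 pieces gives the next term.

OWOWNOWOWNNNOWOWNOWOWNNNNNNNNNNNNNNN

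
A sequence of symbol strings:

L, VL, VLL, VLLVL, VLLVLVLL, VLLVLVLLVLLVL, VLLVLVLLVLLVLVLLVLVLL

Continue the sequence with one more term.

From term 3 onward, concatenate the last term with the second-to-last: VL·L = VLL, VLL·VL = VLLVL, …
The next term joins VLLVLVLLVLLVLVLLVLVLL and VLLVLVLLVLLVL.

VLLVLVLLVLLVLVLLVLVLLVLLVLVLLVLLVL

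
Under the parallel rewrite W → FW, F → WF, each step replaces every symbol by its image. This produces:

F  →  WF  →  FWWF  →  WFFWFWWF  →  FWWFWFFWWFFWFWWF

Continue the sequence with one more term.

WFFWFWWFFWWFWFFWFWWFWFFWWFFWFWWF

Replace each of the 16 characters of FWWFWFFWWFFWFWWF in place — WF FW FW WF FW WF WF FW FW WF WF FW WF FW FW WF — and concatenate.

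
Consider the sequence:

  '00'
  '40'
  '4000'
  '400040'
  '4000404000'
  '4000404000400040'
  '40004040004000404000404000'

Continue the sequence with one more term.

This is a Fibonacci-style word recurrence s(k) = s(k−1)·s(k−2): e.g. 40·00 = 4000.
So term 8 is 40004040004000404000404000·4000404000400040.

400040400040004040004040004000404000400040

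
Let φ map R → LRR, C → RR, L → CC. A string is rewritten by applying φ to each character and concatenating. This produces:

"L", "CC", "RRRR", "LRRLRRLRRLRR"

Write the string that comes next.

Apply φ to LRRLRRLRRLRR symbol by symbol: L→CC, R→LRR, R→LRR, L→CC, R→LRR, R→LRR, L→CC, R→LRR, R→LRR, L→CC, R→LRR, R→LRR; joined: CC LRR LRR CC LRR LRR CC LRR LRR CC LRR LRR.

CCLRRLRRCCLRRLRRCCLRRLRRCCLRRLRR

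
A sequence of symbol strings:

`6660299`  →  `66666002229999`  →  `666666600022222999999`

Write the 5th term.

66666666666000002222222229999999999

Each string has the form 6^{2n+1} 0^{n} 2^{2n-1} 9^{2n} (n = 1, 2, …).
For term 5, n = 5, so the run lengths are 11, 5, 9, 10.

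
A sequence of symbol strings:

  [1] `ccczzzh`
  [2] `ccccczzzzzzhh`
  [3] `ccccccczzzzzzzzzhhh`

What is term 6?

Each string has the form c^{2n+1} z^{3n} h^{n} (n = 1, 2, …).
For term 6, n = 6, so the run lengths are 13, 18, 6.

ccccccccccccczzzzzzzzzzzzzzzzzzhhhhhh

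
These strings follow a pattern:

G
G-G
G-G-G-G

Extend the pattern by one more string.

s(k+1) = s(k)·-·s(k) — each term doubles the last with '-' between the halves.
Doubling G-G-G-G with '-' between the halves:

G-G-G-G-G-G-G-G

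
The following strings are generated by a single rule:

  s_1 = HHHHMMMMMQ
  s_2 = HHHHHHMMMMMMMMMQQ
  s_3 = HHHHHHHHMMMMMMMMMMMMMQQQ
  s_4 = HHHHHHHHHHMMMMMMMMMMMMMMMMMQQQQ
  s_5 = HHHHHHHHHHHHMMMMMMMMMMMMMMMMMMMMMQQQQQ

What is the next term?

HHHHHHHHHHHHHHMMMMMMMMMMMMMMMMMMMMMMMMMQQQQQQ

Term n consists of 2n+2 H's, followed by 4n+1 M's, followed by n Q's (n = 1, 2, …).
Setting n = 6 gives 14, 25, 6 characters in each block.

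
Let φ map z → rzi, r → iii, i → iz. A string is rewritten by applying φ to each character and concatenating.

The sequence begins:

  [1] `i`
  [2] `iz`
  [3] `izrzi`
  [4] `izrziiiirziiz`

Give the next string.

Replace each of the 13 characters of izrziiiirziiz in place — iz rzi iii rzi iz iz iz iz iii rzi iz iz rzi — and concatenate.

izrziiiirziiziziziziiirziizizrzi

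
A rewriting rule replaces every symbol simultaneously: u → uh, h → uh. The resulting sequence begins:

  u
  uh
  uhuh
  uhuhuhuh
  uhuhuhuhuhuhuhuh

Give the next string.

Applying the rule to each of the 16 symbols of uhuhuhuhuhuhuhuh gives the pieces uh uh uh uh uh uh uh uh uh uh uh uh uh uh uh uh, which concatenate to the answer.

uhuhuhuhuhuhuhuhuhuhuhuhuhuhuhuh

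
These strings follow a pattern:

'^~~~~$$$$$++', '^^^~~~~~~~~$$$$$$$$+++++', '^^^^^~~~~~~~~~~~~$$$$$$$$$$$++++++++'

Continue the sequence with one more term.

^^^^^^^~~~~~~~~~~~~~~~~$$$$$$$$$$$$$$+++++++++++

The n-th term is 2n-1 ^'s then 4n ~'s then 3n+2 $'s then 3n-1 +'s (n = 1, 2, …).
Setting n = 4 gives 7, 16, 14, 11 characters in each block.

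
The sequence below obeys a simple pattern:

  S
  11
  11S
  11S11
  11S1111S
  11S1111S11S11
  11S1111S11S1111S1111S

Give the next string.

11S1111S11S1111S1111S11S1111S11S11

This is a Fibonacci-style word recurrence s(k) = s(k−1)·s(k−2): e.g. 11·S = 11S.
The next term joins 11S1111S11S1111S1111S and 11S1111S11S11.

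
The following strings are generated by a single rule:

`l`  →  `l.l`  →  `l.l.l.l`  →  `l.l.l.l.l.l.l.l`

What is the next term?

s(k+1) = s(k)·.·s(k) — each term doubles the last with '.' between the halves.
Doubling l.l.l.l.l.l.l.l with '.' between the halves:

l.l.l.l.l.l.l.l.l.l.l.l.l.l.l.l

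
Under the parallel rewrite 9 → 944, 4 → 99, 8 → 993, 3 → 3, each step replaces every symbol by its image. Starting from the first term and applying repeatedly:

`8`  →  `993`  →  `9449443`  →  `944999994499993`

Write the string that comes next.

944999994494494494494499999449449449443

Replace each of the 15 characters of 944999994499993 in place — 944 99 99 944 944 944 944 944 99 99 944 944 944 944 3 — and concatenate.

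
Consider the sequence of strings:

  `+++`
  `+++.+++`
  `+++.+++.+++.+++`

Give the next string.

Each string is two copies of the previous one joined by '.'.
So the next term is two copies of +++.+++.+++.+++ with '.' between the halves.

+++.+++.+++.+++.+++.+++.+++.+++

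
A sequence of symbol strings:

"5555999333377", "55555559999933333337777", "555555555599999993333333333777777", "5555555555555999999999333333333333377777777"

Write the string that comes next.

Term n consists of 3n+1 5's, followed by 2n+1 9's, followed by 3n+1 3's, followed by 2n 7's (n = 1, 2, …).
For the next term, n = 5, so the run lengths are 16, 11, 16, 10.

55555555555555559999999999933333333333333337777777777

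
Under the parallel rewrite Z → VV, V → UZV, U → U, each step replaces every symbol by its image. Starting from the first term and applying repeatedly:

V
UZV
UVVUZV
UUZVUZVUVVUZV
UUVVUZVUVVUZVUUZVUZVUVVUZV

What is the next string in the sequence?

UUUZVUZVUVVUZVUUZVUZVUVVUZVUUVVUZVUVVUZVUUZVUZVUVVUZV

φ(UUVVUZVUVVUZVUUZVUZVUVVUZV) expands symbol-by-symbol to U U UZV UZV U VV UZV U UZV UZV U VV UZV U U VV UZV U VV UZV U UZV UZV U VV UZV; joining the 26 pieces gives the next term.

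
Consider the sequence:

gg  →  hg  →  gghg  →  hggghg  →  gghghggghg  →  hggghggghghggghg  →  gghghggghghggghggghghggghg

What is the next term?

hggghggghghggghggghghggghghggghggghghggghg

This is a Fibonacci-style word recurrence s(k) = s(k−2)·s(k−1): e.g. gg·hg = gghg.
The next term joins hggghggghghggghg and gghghggghghggghggghghggghg.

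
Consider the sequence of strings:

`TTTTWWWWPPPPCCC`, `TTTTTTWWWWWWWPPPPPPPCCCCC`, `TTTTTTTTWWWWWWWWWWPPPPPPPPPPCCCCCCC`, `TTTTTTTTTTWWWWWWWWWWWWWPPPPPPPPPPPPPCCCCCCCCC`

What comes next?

TTTTTTTTTTTTWWWWWWWWWWWWWWWWPPPPPPPPPPPPPPPPCCCCCCCCCCC

Reading off run lengths: T runs 4, 6, 8, 10; W runs 4, 7, 10, 13; P runs 4, 7, 10, 13; C runs 3, 5, 7, 9 — each is linear in n, where the shown terms are n = 2, 3, 4, 5.
For the next term, n = 6, so the run lengths are 12, 16, 16, 11.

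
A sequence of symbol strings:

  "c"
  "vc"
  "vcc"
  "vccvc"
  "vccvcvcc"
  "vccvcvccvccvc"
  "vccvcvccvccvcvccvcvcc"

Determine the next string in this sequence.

From term 3 onward, concatenate the last term with the second-to-last: vc·c = vcc, vcc·vc = vccvc, …
So term 8 is vccvcvccvccvcvccvcvcc·vccvcvccvccvc.

vccvcvccvccvcvccvcvccvccvcvccvccvc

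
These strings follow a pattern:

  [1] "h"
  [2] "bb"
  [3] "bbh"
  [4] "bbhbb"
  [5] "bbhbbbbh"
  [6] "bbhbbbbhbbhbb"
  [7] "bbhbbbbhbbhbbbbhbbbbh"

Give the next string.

bbhbbbbhbbhbbbbhbbbbhbbhbbbbhbbhbb

This is a Fibonacci-style word recurrence s(k) = s(k−1)·s(k−2): e.g. bb·h = bbh.
Continuing: bbhbbbbhbbhbbbbhbbbbh · bbhbbbbhbbhbb gives term 8.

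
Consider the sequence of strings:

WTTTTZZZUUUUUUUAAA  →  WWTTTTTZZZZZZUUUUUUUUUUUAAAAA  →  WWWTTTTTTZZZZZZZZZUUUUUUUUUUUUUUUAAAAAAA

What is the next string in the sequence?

WWWWTTTTTTTZZZZZZZZZZZZUUUUUUUUUUUUUUUUUUUAAAAAAAAA

Reading off run lengths: W runs 1, 2, 3; T runs 4, 5, 6; Z runs 3, 6, 9; U runs 7, 11, 15; A runs 3, 5, 7 — each is linear in n (n = 1, 2, …).
For the next term, n = 4, so the run lengths are 4, 7, 12, 19, 9.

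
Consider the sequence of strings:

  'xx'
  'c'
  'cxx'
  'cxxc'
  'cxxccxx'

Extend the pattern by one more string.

From term 3 onward, concatenate the last term with the second-to-last: c·xx = cxx, cxx·c = cxxc, …
The next term joins cxxccxx and cxxc.

cxxccxxcxxc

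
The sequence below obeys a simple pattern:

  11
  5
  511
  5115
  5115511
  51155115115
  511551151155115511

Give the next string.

51155115115511551151155115115

Each term (from the third on) is the previous term followed by the one before it: term 3 = 5·11 = 511.
So term 8 is 511551151155115511·51155115115.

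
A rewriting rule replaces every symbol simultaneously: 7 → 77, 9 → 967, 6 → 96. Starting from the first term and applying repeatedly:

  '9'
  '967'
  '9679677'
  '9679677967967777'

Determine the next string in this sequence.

967967796796777796796779679677777777

Applying the rule to each of the 16 symbols of 9679677967967777 gives the pieces 967 96 77 967 96 77 77 967 96 77 967 96 77 77 77 77, which concatenate to the answer.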